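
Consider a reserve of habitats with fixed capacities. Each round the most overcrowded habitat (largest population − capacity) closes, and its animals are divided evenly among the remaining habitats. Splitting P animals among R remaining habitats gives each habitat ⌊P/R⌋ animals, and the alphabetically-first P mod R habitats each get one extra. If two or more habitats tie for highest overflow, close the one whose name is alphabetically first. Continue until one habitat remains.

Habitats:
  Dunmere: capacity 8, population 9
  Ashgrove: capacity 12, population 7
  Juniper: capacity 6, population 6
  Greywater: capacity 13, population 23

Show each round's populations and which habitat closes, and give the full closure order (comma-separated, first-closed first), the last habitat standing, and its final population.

Round 1: Ashgrove=7 Dunmere=9 Greywater=23 Juniper=6 → close Greywater (overflow 10)
  23÷3 = 7 each, +1 to first 2
Round 2: Ashgrove=15 Dunmere=17 Juniper=13 → close Dunmere (overflow 9)
  17÷2 = 8 each, +1 to first 1
Round 3: Ashgrove=24 Juniper=21 → close Juniper (overflow 15)
  21÷1 = 21 each, +1 to first 0

Closure order: Greywater, Dunmere, Juniper
Last habitat: Ashgrove with 45 animals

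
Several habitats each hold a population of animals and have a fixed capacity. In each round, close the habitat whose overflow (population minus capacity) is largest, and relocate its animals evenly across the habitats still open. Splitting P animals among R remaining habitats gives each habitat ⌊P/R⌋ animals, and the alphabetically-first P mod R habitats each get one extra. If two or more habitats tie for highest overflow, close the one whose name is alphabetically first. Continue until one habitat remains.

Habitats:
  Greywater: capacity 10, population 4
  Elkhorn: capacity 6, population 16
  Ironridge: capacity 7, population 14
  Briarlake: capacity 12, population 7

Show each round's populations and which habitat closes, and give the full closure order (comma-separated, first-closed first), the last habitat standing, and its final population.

Round 1: Briarlake=7 Elkhorn=16 Greywater=4 Ironridge=14 → close Elkhorn (overflow 10)
  16÷3 = 5 each, +1 to first 1
Round 2: Briarlake=13 Greywater=9 Ironridge=19 → close Ironridge (overflow 12)
  19÷2 = 9 each, +1 to first 1
Round 3: Briarlake=23 Greywater=18 → close Briarlake (overflow 11)
  23÷1 = 23 each, +1 to first 0

Closure order: Elkhorn, Ironridge, Briarlake
Last habitat: Greywater with 41 animals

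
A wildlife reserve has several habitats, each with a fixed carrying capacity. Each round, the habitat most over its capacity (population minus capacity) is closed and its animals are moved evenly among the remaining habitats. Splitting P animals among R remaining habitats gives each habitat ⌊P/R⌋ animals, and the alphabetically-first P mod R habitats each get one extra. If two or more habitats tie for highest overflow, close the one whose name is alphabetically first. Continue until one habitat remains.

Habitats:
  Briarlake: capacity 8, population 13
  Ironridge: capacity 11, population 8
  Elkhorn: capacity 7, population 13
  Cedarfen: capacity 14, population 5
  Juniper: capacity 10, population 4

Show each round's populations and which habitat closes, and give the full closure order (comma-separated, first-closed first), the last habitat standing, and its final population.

Closure order: Elkhorn, Briarlake, Ironridge, Juniper
Last habitat: Cedarfen with 43 animals

Round 1: Briarlake=13 Cedarfen=5 Elkhorn=13 Ironridge=8 Juniper=4 → close Elkhorn (overflow 6)
  13÷4 = 3 each, +1 to first 1
Round 2: Briarlake=17 Cedarfen=8 Ironridge=11 Juniper=7 → close Briarlake (overflow 9)
  17÷3 = 5 each, +1 to first 2
Round 3: Cedarfen=14 Ironridge=17 Juniper=12 → close Ironridge (overflow 6)
  17÷2 = 8 each, +1 to first 1
Round 4: Cedarfen=23 Juniper=20 → close Juniper (overflow 10)
  20÷1 = 20 each, +1 to first 0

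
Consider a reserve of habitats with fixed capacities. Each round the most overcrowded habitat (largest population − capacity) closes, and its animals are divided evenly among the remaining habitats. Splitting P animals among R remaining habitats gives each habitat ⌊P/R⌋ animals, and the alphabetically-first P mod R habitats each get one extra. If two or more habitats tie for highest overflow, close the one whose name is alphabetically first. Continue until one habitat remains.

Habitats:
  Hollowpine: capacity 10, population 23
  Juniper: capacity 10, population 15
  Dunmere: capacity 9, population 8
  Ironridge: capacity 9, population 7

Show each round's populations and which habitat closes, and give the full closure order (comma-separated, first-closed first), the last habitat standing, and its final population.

Round 1: Dunmere=8 Hollowpine=23 Ironridge=7 Juniper=15 → close Hollowpine (overflow 13)
  23÷3 = 7 each, +1 to first 2
Round 2: Dunmere=16 Ironridge=15 Juniper=22 → close Juniper (overflow 12)
  22÷2 = 11 each, +1 to first 0
Round 3: Dunmere=27 Ironridge=26 → close Dunmere (overflow 18)
  27÷1 = 27 each, +1 to first 0

Closure order: Hollowpine, Juniper, Dunmere
Last habitat: Ironridge with 53 animals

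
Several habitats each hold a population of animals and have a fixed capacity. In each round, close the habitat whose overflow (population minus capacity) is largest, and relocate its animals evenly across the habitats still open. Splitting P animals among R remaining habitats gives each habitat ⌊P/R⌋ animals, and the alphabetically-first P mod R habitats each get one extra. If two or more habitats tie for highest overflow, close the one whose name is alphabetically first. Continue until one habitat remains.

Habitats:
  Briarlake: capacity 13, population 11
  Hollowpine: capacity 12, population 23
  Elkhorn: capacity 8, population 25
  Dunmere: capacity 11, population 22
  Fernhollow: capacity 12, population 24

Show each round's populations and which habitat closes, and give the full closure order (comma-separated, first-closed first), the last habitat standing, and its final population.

Round 1: Briarlake=11 Dunmere=22 Elkhorn=25 Fernhollow=24 Hollowpine=23 → close Elkhorn (overflow 17)
  25÷4 = 6 each, +1 to first 1
Round 2: Briarlake=18 Dunmere=28 Fernhollow=30 Hollowpine=29 → close Fernhollow (overflow 18)
  30÷3 = 10 each, +1 to first 0
Round 3: Briarlake=28 Dunmere=38 Hollowpine=39 → close Dunmere (overflow 27)
  38÷2 = 19 each, +1 to first 0
Round 4: Briarlake=47 Hollowpine=58 → close Hollowpine (overflow 46)
  58÷1 = 58 each, +1 to first 0

Closure order: Elkhorn, Fernhollow, Dunmere, Hollowpine
Last habitat: Briarlake with 105 animals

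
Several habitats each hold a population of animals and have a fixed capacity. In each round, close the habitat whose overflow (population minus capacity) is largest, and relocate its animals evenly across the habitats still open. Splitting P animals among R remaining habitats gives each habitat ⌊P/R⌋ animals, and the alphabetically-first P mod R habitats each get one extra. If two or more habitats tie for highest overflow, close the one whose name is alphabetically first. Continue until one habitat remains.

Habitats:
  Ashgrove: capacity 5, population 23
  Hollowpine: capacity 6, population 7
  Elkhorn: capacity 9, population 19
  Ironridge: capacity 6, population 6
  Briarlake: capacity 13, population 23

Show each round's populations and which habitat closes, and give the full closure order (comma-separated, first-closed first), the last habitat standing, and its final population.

Round 1: Ashgrove=23 Briarlake=23 Elkhorn=19 Hollowpine=7 Ironridge=6 → close Ashgrove (overflow 18)
  23÷4 = 5 each, +1 to first 3
Round 2: Briarlake=29 Elkhorn=25 Hollowpine=13 Ironridge=11 → close Briarlake (overflow 16)
  29÷3 = 9 each, +1 to first 2
Round 3: Elkhorn=35 Hollowpine=23 Ironridge=20 → close Elkhorn (overflow 26)
  35÷2 = 17 each, +1 to first 1
Round 4: Hollowpine=41 Ironridge=37 → close Hollowpine (overflow 35)
  41÷1 = 41 each, +1 to first 0

Closure order: Ashgrove, Briarlake, Elkhorn, Hollowpine
Last habitat: Ironridge with 78 animals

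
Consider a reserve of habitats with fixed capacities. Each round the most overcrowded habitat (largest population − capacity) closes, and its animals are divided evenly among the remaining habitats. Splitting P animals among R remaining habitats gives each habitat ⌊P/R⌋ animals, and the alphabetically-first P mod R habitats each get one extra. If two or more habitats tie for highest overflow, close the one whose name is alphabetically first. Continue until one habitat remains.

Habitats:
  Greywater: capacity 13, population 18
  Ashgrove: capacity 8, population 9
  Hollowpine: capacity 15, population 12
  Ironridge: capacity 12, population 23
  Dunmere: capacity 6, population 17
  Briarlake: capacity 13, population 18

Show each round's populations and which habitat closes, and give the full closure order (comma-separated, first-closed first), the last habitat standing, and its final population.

Round 1: Ashgrove=9 Briarlake=18 Dunmere=17 Greywater=18 Hollowpine=12 Ironridge=23 → close Dunmere (overflow 11)
  17÷5 = 3 each, +1 to first 2
Round 2: Ashgrove=13 Briarlake=22 Greywater=21 Hollowpine=15 Ironridge=26 → close Ironridge (overflow 14)
  26÷4 = 6 each, +1 to first 2
Round 3: Ashgrove=20 Briarlake=29 Greywater=27 Hollowpine=21 → close Briarlake (overflow 16)
  29÷3 = 9 each, +1 to first 2
Round 4: Ashgrove=30 Greywater=37 Hollowpine=30 → close Greywater (overflow 24)
  37÷2 = 18 each, +1 to first 1
Round 5: Ashgrove=49 Hollowpine=48 → close Ashgrove (overflow 41)
  49÷1 = 49 each, +1 to first 0

Closure order: Dunmere, Ironridge, Briarlake, Greywater, Ashgrove
Last habitat: Hollowpine with 97 animals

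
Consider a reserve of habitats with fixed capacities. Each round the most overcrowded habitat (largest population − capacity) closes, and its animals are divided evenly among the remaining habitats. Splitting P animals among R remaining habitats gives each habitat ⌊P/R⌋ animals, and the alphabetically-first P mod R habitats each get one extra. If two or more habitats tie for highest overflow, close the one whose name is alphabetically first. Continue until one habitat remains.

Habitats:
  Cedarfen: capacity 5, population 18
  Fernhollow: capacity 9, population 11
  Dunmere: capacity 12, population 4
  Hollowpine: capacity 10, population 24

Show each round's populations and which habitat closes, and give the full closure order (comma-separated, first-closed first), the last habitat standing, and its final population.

Round 1: Cedarfen=18 Dunmere=4 Fernhollow=11 Hollowpine=24 → close Hollowpine (overflow 14)
  24÷3 = 8 each, +1 to first 0
Round 2: Cedarfen=26 Dunmere=12 Fernhollow=19 → close Cedarfen (overflow 21)
  26÷2 = 13 each, +1 to first 0
Round 3: Dunmere=25 Fernhollow=32 → close Fernhollow (overflow 23)
  32÷1 = 32 each, +1 to first 0

Closure order: Hollowpine, Cedarfen, Fernhollow
Last habitat: Dunmere with 57 animals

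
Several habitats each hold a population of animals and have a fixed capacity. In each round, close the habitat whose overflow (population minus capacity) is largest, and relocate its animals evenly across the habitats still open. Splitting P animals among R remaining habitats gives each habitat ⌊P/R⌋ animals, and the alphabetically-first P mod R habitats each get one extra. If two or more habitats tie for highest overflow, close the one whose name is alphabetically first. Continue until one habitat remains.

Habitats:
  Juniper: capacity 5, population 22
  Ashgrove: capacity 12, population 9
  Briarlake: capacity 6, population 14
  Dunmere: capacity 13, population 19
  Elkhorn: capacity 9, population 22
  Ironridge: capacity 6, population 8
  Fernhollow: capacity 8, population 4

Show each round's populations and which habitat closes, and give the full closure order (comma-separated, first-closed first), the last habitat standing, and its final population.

Round 1: Ashgrove=9 Briarlake=14 Dunmere=19 Elkhorn=22 Fernhollow=4 Ironridge=8 Juniper=22 → close Juniper (overflow 17)
  22÷6 = 3 each, +1 to first 4
Round 2: Ashgrove=13 Briarlake=18 Dunmere=23 Elkhorn=26 Fernhollow=7 Ironridge=11 → close Elkhorn (overflow 17)
  26÷5 = 5 each, +1 to first 1
Round 3: Ashgrove=19 Briarlake=23 Dunmere=28 Fernhollow=12 Ironridge=16 → close Briarlake (overflow 17)
  23÷4 = 5 each, +1 to first 3
Round 4: Ashgrove=25 Dunmere=34 Fernhollow=18 Ironridge=21 → close Dunmere (overflow 21)
  34÷3 = 11 each, +1 to first 1
Round 5: Ashgrove=37 Fernhollow=29 Ironridge=32 → close Ironridge (overflow 26)
  32÷2 = 16 each, +1 to first 0
Round 6: Ashgrove=53 Fernhollow=45 → close Ashgrove (overflow 41)
  53÷1 = 53 each, +1 to first 0

Closure order: Juniper, Elkhorn, Briarlake, Dunmere, Ironridge, Ashgrove
Last habitat: Fernhollow with 98 animals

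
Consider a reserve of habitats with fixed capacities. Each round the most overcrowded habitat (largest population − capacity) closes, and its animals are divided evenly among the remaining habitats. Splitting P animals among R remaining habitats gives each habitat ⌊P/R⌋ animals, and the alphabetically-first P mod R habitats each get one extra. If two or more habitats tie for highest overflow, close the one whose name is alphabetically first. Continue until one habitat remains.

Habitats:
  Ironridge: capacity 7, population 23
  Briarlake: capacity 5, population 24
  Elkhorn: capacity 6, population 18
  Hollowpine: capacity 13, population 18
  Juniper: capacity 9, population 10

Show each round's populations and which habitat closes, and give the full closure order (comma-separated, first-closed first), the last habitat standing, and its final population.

Round 1: Briarlake=24 Elkhorn=18 Hollowpine=18 Ironridge=23 Juniper=10 → close Briarlake (overflow 19)
  24÷4 = 6 each, +1 to first 0
Round 2: Elkhorn=24 Hollowpine=24 Ironridge=29 Juniper=16 → close Ironridge (overflow 22)
  29÷3 = 9 each, +1 to first 2
Round 3: Elkhorn=34 Hollowpine=34 Juniper=25 → close Elkhorn (overflow 28)
  34÷2 = 17 each, +1 to first 0
Round 4: Hollowpine=51 Juniper=42 → close Hollowpine (overflow 38)
  51÷1 = 51 each, +1 to first 0

Closure order: Briarlake, Ironridge, Elkhorn, Hollowpine
Last habitat: Juniper with 93 animals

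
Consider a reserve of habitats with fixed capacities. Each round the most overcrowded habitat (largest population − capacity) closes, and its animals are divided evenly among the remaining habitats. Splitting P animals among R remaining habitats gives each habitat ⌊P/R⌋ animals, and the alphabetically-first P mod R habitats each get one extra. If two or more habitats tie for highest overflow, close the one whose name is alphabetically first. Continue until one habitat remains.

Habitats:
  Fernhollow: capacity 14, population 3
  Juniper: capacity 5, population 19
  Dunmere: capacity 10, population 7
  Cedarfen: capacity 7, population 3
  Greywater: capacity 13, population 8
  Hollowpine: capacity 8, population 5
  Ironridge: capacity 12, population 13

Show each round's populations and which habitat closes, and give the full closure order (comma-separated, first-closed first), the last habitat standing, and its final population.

Closure order: Juniper, Ironridge, Cedarfen, Dunmere, Hollowpine, Greywater
Last habitat: Fernhollow with 58 animals

Round 1: Cedarfen=3 Dunmere=7 Fernhollow=3 Greywater=8 Hollowpine=5 Ironridge=13 Juniper=19 → close Juniper (overflow 14)
  19÷6 = 3 each, +1 to first 1
Round 2: Cedarfen=7 Dunmere=10 Fernhollow=6 Greywater=11 Hollowpine=8 Ironridge=16 → close Ironridge (overflow 4)
  16÷5 = 3 each, +1 to first 1
Round 3: Cedarfen=11 Dunmere=13 Fernhollow=9 Greywater=14 Hollowpine=11 → close Cedarfen (overflow 4)
  11÷4 = 2 each, +1 to first 3
Round 4: Dunmere=16 Fernhollow=12 Greywater=17 Hollowpine=13 → close Dunmere (overflow 6)
  16÷3 = 5 each, +1 to first 1
Round 5: Fernhollow=18 Greywater=22 Hollowpine=18 → close Hollowpine (overflow 10)
  18÷2 = 9 each, +1 to first 0
Round 6: Fernhollow=27 Greywater=31 → close Greywater (overflow 18)
  31÷1 = 31 each, +1 to first 0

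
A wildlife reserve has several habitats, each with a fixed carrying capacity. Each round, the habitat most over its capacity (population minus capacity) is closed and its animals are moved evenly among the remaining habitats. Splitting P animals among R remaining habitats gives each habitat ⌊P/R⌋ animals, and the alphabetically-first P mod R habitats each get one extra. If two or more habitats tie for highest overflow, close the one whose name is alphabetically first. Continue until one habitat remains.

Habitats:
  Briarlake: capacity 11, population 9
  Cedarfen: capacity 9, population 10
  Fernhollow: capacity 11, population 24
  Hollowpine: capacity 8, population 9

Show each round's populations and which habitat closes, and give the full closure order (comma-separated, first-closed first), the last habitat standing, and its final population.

Closure order: Fernhollow, Cedarfen, Hollowpine
Last habitat: Briarlake with 52 animals

Round 1: Briarlake=9 Cedarfen=10 Fernhollow=24 Hollowpine=9 → close Fernhollow (overflow 13)
  24÷3 = 8 each, +1 to first 0
Round 2: Briarlake=17 Cedarfen=18 Hollowpine=17 → close Cedarfen (overflow 9)
  18÷2 = 9 each, +1 to first 0
Round 3: Briarlake=26 Hollowpine=26 → close Hollowpine (overflow 18)
  26÷1 = 26 each, +1 to first 0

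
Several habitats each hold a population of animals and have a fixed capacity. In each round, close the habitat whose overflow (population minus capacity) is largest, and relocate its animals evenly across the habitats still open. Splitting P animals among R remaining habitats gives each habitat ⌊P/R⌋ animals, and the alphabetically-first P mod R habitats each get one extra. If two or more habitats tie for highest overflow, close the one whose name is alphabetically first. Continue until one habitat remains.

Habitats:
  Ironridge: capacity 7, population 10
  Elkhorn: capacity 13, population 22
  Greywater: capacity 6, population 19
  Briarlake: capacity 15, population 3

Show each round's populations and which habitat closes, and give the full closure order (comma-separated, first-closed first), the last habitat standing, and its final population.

Closure order: Greywater, Elkhorn, Ironridge
Last habitat: Briarlake with 54 animals

Round 1: Briarlake=3 Elkhorn=22 Greywater=19 Ironridge=10 → close Greywater (overflow 13)
  19÷3 = 6 each, +1 to first 1
Round 2: Briarlake=10 Elkhorn=28 Ironridge=16 → close Elkhorn (overflow 15)
  28÷2 = 14 each, +1 to first 0
Round 3: Briarlake=24 Ironridge=30 → close Ironridge (overflow 23)
  30÷1 = 30 each, +1 to first 0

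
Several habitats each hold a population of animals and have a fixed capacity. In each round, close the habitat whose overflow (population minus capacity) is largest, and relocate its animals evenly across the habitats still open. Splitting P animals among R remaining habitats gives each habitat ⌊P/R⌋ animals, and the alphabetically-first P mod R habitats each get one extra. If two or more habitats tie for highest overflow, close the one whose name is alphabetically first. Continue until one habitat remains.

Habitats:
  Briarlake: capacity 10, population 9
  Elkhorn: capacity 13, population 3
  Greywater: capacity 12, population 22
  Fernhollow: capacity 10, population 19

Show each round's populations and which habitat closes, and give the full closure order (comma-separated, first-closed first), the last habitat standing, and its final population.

Closure order: Greywater, Fernhollow, Briarlake
Last habitat: Elkhorn with 53 animals

Round 1: Briarlake=9 Elkhorn=3 Fernhollow=19 Greywater=22 → close Greywater (overflow 10)
  22÷3 = 7 each, +1 to first 1
Round 2: Briarlake=17 Elkhorn=10 Fernhollow=26 → close Fernhollow (overflow 16)
  26÷2 = 13 each, +1 to first 0
Round 3: Briarlake=30 Elkhorn=23 → close Briarlake (overflow 20)
  30÷1 = 30 each, +1 to first 0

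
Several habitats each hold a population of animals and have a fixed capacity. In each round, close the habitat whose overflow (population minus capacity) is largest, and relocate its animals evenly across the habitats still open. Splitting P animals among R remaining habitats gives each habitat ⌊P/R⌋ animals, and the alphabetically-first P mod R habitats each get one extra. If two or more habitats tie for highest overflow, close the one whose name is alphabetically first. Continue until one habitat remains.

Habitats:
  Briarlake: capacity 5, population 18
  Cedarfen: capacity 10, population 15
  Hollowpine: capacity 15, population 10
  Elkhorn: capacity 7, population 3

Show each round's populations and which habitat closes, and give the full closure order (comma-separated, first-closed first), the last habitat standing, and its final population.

Round 1: Briarlake=18 Cedarfen=15 Elkhorn=3 Hollowpine=10 → close Briarlake (overflow 13)
  18÷3 = 6 each, +1 to first 0
Round 2: Cedarfen=21 Elkhorn=9 Hollowpine=16 → close Cedarfen (overflow 11)
  21÷2 = 10 each, +1 to first 1
Round 3: Elkhorn=20 Hollowpine=26 → close Elkhorn (overflow 13)
  20÷1 = 20 each, +1 to first 0

Closure order: Briarlake, Cedarfen, Elkhorn
Last habitat: Hollowpine with 46 animals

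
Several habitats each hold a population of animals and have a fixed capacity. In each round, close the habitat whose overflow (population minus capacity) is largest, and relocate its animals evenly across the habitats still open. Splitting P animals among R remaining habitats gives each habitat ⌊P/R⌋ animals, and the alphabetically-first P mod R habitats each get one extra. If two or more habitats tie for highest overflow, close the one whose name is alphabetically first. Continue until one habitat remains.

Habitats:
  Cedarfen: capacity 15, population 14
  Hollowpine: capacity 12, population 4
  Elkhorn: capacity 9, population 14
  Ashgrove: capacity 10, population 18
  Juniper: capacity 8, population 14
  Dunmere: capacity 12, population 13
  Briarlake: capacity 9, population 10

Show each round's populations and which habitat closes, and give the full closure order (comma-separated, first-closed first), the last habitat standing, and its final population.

Round 1: Ashgrove=18 Briarlake=10 Cedarfen=14 Dunmere=13 Elkhorn=14 Hollowpine=4 Juniper=14 → close Ashgrove (overflow 8)
  18÷6 = 3 each, +1 to first 0
Round 2: Briarlake=13 Cedarfen=17 Dunmere=16 Elkhorn=17 Hollowpine=7 Juniper=17 → close Juniper (overflow 9)
  17÷5 = 3 each, +1 to first 2
Round 3: Briarlake=17 Cedarfen=21 Dunmere=19 Elkhorn=20 Hollowpine=10 → close Elkhorn (overflow 11)
  20÷4 = 5 each, +1 to first 0
Round 4: Briarlake=22 Cedarfen=26 Dunmere=24 Hollowpine=15 → close Briarlake (overflow 13)
  22÷3 = 7 each, +1 to first 1
Round 5: Cedarfen=34 Dunmere=31 Hollowpine=22 → close Cedarfen (overflow 19)
  34÷2 = 17 each, +1 to first 0
Round 6: Dunmere=48 Hollowpine=39 → close Dunmere (overflow 36)
  48÷1 = 48 each, +1 to first 0

Closure order: Ashgrove, Juniper, Elkhorn, Briarlake, Cedarfen, Dunmere
Last habitat: Hollowpine with 87 animals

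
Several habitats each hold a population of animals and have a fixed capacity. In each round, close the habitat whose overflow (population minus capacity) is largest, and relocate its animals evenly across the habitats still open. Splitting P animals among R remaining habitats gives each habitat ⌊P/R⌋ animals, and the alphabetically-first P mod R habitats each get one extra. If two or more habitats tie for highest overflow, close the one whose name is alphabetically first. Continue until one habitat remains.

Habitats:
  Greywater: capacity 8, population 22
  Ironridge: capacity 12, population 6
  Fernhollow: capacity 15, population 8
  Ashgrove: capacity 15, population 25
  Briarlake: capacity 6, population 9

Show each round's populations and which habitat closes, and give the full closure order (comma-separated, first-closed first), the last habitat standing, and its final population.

Closure order: Greywater, Ashgrove, Briarlake, Ironridge
Last habitat: Fernhollow with 70 animals

Round 1: Ashgrove=25 Briarlake=9 Fernhollow=8 Greywater=22 Ironridge=6 → close Greywater (overflow 14)
  22÷4 = 5 each, +1 to first 2
Round 2: Ashgrove=31 Briarlake=15 Fernhollow=13 Ironridge=11 → close Ashgrove (overflow 16)
  31÷3 = 10 each, +1 to first 1
Round 3: Briarlake=26 Fernhollow=23 Ironridge=21 → close Briarlake (overflow 20)
  26÷2 = 13 each, +1 to first 0
Round 4: Fernhollow=36 Ironridge=34 → close Ironridge (overflow 22)
  34÷1 = 34 each, +1 to first 0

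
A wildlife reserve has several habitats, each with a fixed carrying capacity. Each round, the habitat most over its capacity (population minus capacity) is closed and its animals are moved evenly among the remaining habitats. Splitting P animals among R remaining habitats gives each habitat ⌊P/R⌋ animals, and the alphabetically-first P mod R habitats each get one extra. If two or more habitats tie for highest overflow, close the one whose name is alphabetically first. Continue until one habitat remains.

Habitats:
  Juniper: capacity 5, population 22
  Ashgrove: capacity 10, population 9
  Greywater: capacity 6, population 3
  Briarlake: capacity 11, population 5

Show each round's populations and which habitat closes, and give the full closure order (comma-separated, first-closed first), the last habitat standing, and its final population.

Closure order: Juniper, Ashgrove, Greywater
Last habitat: Briarlake with 39 animals

Round 1: Ashgrove=9 Briarlake=5 Greywater=3 Juniper=22 → close Juniper (overflow 17)
  22÷3 = 7 each, +1 to first 1
Round 2: Ashgrove=17 Briarlake=12 Greywater=10 → close Ashgrove (overflow 7)
  17÷2 = 8 each, +1 to first 1
Round 3: Briarlake=21 Greywater=18 → close Greywater (overflow 12)
  18÷1 = 18 each, +1 to first 0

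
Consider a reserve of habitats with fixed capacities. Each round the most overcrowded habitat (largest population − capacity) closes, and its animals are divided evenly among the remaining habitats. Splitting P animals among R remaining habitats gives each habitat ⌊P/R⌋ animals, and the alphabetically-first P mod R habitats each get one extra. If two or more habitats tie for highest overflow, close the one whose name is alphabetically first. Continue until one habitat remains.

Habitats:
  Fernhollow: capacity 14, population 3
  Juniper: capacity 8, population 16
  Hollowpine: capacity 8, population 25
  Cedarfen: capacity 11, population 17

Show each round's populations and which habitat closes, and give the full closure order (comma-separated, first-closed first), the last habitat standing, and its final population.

Round 1: Cedarfen=17 Fernhollow=3 Hollowpine=25 Juniper=16 → close Hollowpine (overflow 17)
  25÷3 = 8 each, +1 to first 1
Round 2: Cedarfen=26 Fernhollow=11 Juniper=24 → close Juniper (overflow 16)
  24÷2 = 12 each, +1 to first 0
Round 3: Cedarfen=38 Fernhollow=23 → close Cedarfen (overflow 27)
  38÷1 = 38 each, +1 to first 0

Closure order: Hollowpine, Juniper, Cedarfen
Last habitat: Fernhollow with 61 animals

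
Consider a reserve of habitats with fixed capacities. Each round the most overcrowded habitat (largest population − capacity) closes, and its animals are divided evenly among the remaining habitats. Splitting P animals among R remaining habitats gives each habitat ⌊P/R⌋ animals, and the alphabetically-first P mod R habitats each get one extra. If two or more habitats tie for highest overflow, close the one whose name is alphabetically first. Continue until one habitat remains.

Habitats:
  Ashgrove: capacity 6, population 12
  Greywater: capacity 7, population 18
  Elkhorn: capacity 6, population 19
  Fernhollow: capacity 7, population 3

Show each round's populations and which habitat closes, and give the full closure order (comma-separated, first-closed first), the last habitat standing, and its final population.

Closure order: Elkhorn, Greywater, Ashgrove
Last habitat: Fernhollow with 52 animals

Round 1: Ashgrove=12 Elkhorn=19 Fernhollow=3 Greywater=18 → close Elkhorn (overflow 13)
  19÷3 = 6 each, +1 to first 1
Round 2: Ashgrove=19 Fernhollow=9 Greywater=24 → close Greywater (overflow 17)
  24÷2 = 12 each, +1 to first 0
Round 3: Ashgrove=31 Fernhollow=21 → close Ashgrove (overflow 25)
  31÷1 = 31 each, +1 to first 0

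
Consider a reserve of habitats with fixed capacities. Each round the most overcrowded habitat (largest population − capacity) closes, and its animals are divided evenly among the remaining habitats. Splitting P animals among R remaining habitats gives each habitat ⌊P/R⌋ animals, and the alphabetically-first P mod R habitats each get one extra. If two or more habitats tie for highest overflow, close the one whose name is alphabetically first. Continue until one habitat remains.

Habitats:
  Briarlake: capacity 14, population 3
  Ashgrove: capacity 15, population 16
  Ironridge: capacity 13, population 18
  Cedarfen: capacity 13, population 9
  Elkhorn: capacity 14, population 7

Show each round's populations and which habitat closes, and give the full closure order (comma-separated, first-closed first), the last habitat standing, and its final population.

Round 1: Ashgrove=16 Briarlake=3 Cedarfen=9 Elkhorn=7 Ironridge=18 → close Ironridge (overflow 5)
  18÷4 = 4 each, +1 to first 2
Round 2: Ashgrove=21 Briarlake=8 Cedarfen=13 Elkhorn=11 → close Ashgrove (overflow 6)
  21÷3 = 7 each, +1 to first 0
Round 3: Briarlake=15 Cedarfen=20 Elkhorn=18 → close Cedarfen (overflow 7)
  20÷2 = 10 each, +1 to first 0
Round 4: Briarlake=25 Elkhorn=28 → close Elkhorn (overflow 14)
  28÷1 = 28 each, +1 to first 0

Closure order: Ironridge, Ashgrove, Cedarfen, Elkhorn
Last habitat: Briarlake with 53 animals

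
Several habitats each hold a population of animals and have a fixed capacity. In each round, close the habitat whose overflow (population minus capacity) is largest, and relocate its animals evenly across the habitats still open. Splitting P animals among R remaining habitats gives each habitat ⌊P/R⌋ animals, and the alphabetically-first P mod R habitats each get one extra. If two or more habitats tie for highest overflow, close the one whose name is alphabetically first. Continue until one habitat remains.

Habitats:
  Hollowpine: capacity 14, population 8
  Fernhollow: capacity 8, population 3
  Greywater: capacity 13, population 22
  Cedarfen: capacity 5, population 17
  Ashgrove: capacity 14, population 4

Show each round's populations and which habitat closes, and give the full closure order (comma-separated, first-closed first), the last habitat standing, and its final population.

Closure order: Cedarfen, Greywater, Fernhollow, Hollowpine
Last habitat: Ashgrove with 54 animals

Round 1: Ashgrove=4 Cedarfen=17 Fernhollow=3 Greywater=22 Hollowpine=8 → close Cedarfen (overflow 12)
  17÷4 = 4 each, +1 to first 1
Round 2: Ashgrove=9 Fernhollow=7 Greywater=26 Hollowpine=12 → close Greywater (overflow 13)
  26÷3 = 8 each, +1 to first 2
Round 3: Ashgrove=18 Fernhollow=16 Hollowpine=20 → close Fernhollow (overflow 8)
  16÷2 = 8 each, +1 to first 0
Round 4: Ashgrove=26 Hollowpine=28 → close Hollowpine (overflow 14)
  28÷1 = 28 each, +1 to first 0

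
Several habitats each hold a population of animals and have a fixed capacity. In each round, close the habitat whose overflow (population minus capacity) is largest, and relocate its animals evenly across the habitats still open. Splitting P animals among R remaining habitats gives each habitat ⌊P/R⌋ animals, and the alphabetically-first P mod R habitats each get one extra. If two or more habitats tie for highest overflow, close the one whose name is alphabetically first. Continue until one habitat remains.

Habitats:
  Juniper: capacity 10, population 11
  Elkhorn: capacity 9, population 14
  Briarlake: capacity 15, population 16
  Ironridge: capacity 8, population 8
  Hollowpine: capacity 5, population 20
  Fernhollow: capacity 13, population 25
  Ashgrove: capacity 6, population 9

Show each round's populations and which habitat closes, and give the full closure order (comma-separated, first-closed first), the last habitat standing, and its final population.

Closure order: Hollowpine, Fernhollow, Elkhorn, Ashgrove, Briarlake, Ironridge
Last habitat: Juniper with 103 animals

Round 1: Ashgrove=9 Briarlake=16 Elkhorn=14 Fernhollow=25 Hollowpine=20 Ironridge=8 Juniper=11 → close Hollowpine (overflow 15)
  20÷6 = 3 each, +1 to first 2
Round 2: Ashgrove=13 Briarlake=20 Elkhorn=17 Fernhollow=28 Ironridge=11 Juniper=14 → close Fernhollow (overflow 15)
  28÷5 = 5 each, +1 to first 3
Round 3: Ashgrove=19 Briarlake=26 Elkhorn=23 Ironridge=16 Juniper=19 → close Elkhorn (overflow 14)
  23÷4 = 5 each, +1 to first 3
Round 4: Ashgrove=25 Briarlake=32 Ironridge=22 Juniper=24 → close Ashgrove (overflow 19)
  25÷3 = 8 each, +1 to first 1
Round 5: Briarlake=41 Ironridge=30 Juniper=32 → close Briarlake (overflow 26)
  41÷2 = 20 each, +1 to first 1
Round 6: Ironridge=51 Juniper=52 → close Ironridge (overflow 43)
  51÷1 = 51 each, +1 to first 0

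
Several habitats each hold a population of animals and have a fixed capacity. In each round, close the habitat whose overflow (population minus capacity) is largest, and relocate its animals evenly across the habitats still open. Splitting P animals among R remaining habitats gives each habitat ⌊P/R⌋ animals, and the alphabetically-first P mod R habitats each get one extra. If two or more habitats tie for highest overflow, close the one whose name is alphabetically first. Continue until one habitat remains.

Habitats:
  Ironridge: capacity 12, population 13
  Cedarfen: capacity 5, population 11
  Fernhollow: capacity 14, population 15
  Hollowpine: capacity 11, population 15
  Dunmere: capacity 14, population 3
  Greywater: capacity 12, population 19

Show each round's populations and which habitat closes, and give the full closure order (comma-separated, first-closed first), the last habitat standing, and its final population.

Round 1: Cedarfen=11 Dunmere=3 Fernhollow=15 Greywater=19 Hollowpine=15 Ironridge=13 → close Greywater (overflow 7)
  19÷5 = 3 each, +1 to first 4
Round 2: Cedarfen=15 Dunmere=7 Fernhollow=19 Hollowpine=19 Ironridge=16 → close Cedarfen (overflow 10)
  15÷4 = 3 each, +1 to first 3
Round 3: Dunmere=11 Fernhollow=23 Hollowpine=23 Ironridge=19 → close Hollowpine (overflow 12)
  23÷3 = 7 each, +1 to first 2
Round 4: Dunmere=19 Fernhollow=31 Ironridge=26 → close Fernhollow (overflow 17)
  31÷2 = 15 each, +1 to first 1
Round 5: Dunmere=35 Ironridge=41 → close Ironridge (overflow 29)
  41÷1 = 41 each, +1 to first 0

Closure order: Greywater, Cedarfen, Hollowpine, Fernhollow, Ironridge
Last habitat: Dunmere with 76 animals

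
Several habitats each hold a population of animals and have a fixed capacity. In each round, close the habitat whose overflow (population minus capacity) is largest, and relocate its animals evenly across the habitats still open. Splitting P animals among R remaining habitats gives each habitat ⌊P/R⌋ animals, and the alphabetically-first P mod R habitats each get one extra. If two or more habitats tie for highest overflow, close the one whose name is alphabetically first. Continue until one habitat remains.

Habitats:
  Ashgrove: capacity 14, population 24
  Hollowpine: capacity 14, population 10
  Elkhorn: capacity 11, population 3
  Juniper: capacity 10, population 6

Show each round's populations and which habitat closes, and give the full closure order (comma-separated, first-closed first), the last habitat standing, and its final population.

Round 1: Ashgrove=24 Elkhorn=3 Hollowpine=10 Juniper=6 → close Ashgrove (overflow 10)
  24÷3 = 8 each, +1 to first 0
Round 2: Elkhorn=11 Hollowpine=18 Juniper=14 → close Hollowpine (overflow 4)
  18÷2 = 9 each, +1 to first 0
Round 3: Elkhorn=20 Juniper=23 → close Juniper (overflow 13)
  23÷1 = 23 each, +1 to first 0

Closure order: Ashgrove, Hollowpine, Juniper
Last habitat: Elkhorn with 43 animals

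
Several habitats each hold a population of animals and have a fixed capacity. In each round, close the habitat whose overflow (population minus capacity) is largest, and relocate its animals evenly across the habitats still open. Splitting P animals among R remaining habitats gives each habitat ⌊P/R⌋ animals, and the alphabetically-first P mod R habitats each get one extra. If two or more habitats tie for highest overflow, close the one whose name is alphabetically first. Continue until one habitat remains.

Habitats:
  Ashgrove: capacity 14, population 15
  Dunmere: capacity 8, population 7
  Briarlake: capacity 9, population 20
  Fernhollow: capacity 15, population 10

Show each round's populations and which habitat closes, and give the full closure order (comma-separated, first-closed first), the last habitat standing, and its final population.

Round 1: Ashgrove=15 Briarlake=20 Dunmere=7 Fernhollow=10 → close Briarlake (overflow 11)
  20÷3 = 6 each, +1 to first 2
Round 2: Ashgrove=22 Dunmere=14 Fernhollow=16 → close Ashgrove (overflow 8)
  22÷2 = 11 each, +1 to first 0
Round 3: Dunmere=25 Fernhollow=27 → close Dunmere (overflow 17)
  25÷1 = 25 each, +1 to first 0

Closure order: Briarlake, Ashgrove, Dunmere
Last habitat: Fernhollow with 52 animals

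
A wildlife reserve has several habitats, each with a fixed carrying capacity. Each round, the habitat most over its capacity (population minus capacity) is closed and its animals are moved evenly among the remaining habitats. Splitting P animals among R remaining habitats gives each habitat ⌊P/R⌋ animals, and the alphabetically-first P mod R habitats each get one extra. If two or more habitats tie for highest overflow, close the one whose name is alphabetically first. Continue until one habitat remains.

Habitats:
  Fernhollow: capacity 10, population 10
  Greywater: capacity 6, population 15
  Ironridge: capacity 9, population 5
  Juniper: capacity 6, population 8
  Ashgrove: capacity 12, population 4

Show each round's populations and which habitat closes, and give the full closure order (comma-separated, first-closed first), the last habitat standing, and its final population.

Closure order: Greywater, Juniper, Fernhollow, Ironridge
Last habitat: Ashgrove with 42 animals

Round 1: Ashgrove=4 Fernhollow=10 Greywater=15 Ironridge=5 Juniper=8 → close Greywater (overflow 9)
  15÷4 = 3 each, +1 to first 3
Round 2: Ashgrove=8 Fernhollow=14 Ironridge=9 Juniper=11 → close Juniper (overflow 5)
  11÷3 = 3 each, +1 to first 2
Round 3: Ashgrove=12 Fernhollow=18 Ironridge=12 → close Fernhollow (overflow 8)
  18÷2 = 9 each, +1 to first 0
Round 4: Ashgrove=21 Ironridge=21 → close Ironridge (overflow 12)
  21÷1 = 21 each, +1 to first 0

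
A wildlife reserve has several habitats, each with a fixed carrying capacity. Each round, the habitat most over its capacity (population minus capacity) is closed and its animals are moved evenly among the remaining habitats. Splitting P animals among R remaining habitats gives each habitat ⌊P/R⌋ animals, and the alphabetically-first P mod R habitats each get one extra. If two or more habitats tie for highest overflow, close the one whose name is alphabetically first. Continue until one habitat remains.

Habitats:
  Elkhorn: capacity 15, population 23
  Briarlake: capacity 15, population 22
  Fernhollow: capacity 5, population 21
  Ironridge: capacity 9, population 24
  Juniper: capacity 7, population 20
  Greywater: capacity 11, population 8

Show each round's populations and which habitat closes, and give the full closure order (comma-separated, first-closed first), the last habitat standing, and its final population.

Round 1: Briarlake=22 Elkhorn=23 Fernhollow=21 Greywater=8 Ironridge=24 Juniper=20 → close Fernhollow (overflow 16)
  21÷5 = 4 each, +1 to first 1
Round 2: Briarlake=27 Elkhorn=27 Greywater=12 Ironridge=28 Juniper=24 → close Ironridge (overflow 19)
  28÷4 = 7 each, +1 to first 0
Round 3: Briarlake=34 Elkhorn=34 Greywater=19 Juniper=31 → close Juniper (overflow 24)
  31÷3 = 10 each, +1 to first 1
Round 4: Briarlake=45 Elkhorn=44 Greywater=29 → close Briarlake (overflow 30)
  45÷2 = 22 each, +1 to first 1
Round 5: Elkhorn=67 Greywater=51 → close Elkhorn (overflow 52)
  67÷1 = 67 each, +1 to first 0

Closure order: Fernhollow, Ironridge, Juniper, Briarlake, Elkhorn
Last habitat: Greywater with 118 animals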